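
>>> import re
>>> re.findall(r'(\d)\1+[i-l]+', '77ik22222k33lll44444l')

After group 1 captures some text, `\1` only succeeds where that same text appears again.
Matches: at [0:4] match '77ik', group 1 = '7'; at [4:10] match '22222k', group 1 = '2'; at [10:15] match '33lll', group 1 = '3'; at [15:21] match '44444l', group 1 = '4'.
Because there's exactly one group, `findall` drops the full match and keeps group 1 from each hit.

['7', '2', '3', '4']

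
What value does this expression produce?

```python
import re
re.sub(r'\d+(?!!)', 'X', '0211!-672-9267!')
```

The negative lookaround is zero-width — it rules out positions where the adjacent text would match, without consuming anything.
Matches: at [0:3] → '021'; at [6:9] → '672'; at [10:13] → '926'.
`sub` substitutes 'X' at each match site.

'X1!-X-X7!'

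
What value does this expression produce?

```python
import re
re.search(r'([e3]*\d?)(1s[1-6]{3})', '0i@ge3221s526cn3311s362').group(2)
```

'1s526'

This matches zero or more of one of [e3], then optionally a digit (captured); then the literal '1s', then exactly 3 of a character in [1-6] (captured).
Unlike `match`, `search` isn't anchored — it looks for the pattern anywhere in the string.
The match spans [7:13] → '21s526'.
Captured: group 1 = '2', group 2 = '1s526'.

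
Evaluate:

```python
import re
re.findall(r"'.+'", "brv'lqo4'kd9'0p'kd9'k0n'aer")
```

["'lqo4'kd9'0p'kd9'k0n'"]

`findall` yields the raw match text (1 of them) because the pattern has no groups.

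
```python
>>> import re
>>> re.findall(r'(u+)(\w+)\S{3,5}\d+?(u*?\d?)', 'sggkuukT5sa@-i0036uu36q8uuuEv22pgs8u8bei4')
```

This matches one or more of a literal 'u' (captured); then one or more of a word character (captured); then 3 to 5 of a non-whitespace character, then one or more of a digit (lazy); then zero or more of the literal 'u' (lazy), then optionally a digit (captured).
Matches: at [4:18] match 'uukT5sa@-i0036', groups = ('uu', 'kT5sa', '6'); at [18:41] match 'uu36q8uuuEv22pgs8u8bei4', groups = ('uu', '36q8uuuEv22pgs8u8', '').
`findall` packs the 3 group values into a tuple for every match.

[('uu', 'kT5sa', '6'), ('uu', '36q8uuuEv22pgs8u8', '')]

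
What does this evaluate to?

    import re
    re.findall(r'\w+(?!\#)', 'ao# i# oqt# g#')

`(?!…)`/`(?<!…)` only lets a position through if the neighbouring text does NOT match; no characters are consumed.
Walking the string: at [0:1] → 'a'; at [7:9] → 'oq'.
Since nothing is captured, `findall` lists the 2 matched substrings directly.

['a', 'oq']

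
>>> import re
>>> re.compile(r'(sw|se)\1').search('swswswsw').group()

`\1` has to match the exact text group 1 already captured.
`search` walks the string left to right and returns the first match it finds.
The match spans [0:4] → 'swsw'.
Captured: group 1 = 'sw'.

'swsw'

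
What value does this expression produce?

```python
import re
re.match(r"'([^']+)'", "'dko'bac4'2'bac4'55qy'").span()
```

`re.match` only tries the pattern at the start of the string.
The match spans [0:5] → "'dko'".

(0, 5)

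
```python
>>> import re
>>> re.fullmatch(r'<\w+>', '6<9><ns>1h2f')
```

None

`re.fullmatch` is like wrapping the pattern in `^…$` (in single-line mode).
Here the pattern can't cover the whole string, so the call returns None.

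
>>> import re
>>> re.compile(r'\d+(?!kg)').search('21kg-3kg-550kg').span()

The negative lookaround is zero-width — it rules out positions where the adjacent text would match, without consuming anything.
`search` walks the string left to right and returns the first match it finds.
The match spans [0:1] → '2'.

(0, 1)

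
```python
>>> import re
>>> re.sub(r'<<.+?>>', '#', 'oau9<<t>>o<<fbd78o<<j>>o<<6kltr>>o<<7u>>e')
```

Each match is replaced by '#'.

'oau9#o#o#o#e'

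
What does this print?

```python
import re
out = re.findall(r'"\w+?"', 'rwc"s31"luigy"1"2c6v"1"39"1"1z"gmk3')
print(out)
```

['"s31"', '"1"', '"1"', '"1"']

With no groups in the pattern, `findall` gives back each whole match — 4 here.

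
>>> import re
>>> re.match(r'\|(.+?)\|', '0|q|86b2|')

None

With `match`, the pattern is implicitly anchored at the beginning.
Here position 0 doesn't satisfy it, so the call returns None.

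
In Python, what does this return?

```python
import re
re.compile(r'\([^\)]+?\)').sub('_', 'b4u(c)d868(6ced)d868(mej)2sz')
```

'b4u_d868_d868_2sz'

Each match is replaced by '_'.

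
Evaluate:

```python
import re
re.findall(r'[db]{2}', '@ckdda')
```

['dd']

Pattern: exactly 2 of one of [db].
With no groups in the pattern, `findall` gives back each whole match — 1 here.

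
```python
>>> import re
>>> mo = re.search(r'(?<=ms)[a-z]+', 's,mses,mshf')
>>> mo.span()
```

Lookahead/lookbehind check context without consuming it, so the matched span excludes the asserted characters.
The match spans [4:6] → 'es'.

(4, 6)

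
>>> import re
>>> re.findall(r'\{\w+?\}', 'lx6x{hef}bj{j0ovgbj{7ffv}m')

No capturing groups, so `findall` returns the 2 full match strings.

['{hef}', '{7ffv}']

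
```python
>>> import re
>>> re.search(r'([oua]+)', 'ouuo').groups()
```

('ouuo',)

The match spans [0:4] → 'ouuo'.
Captured: group 1 = 'ouuo'.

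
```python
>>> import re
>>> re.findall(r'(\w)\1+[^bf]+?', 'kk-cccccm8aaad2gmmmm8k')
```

The backreference `\1` re-matches whatever the first group consumed, character for character.
`findall` collects group 1 from each match (4 total).

['k', 'c', 'a', 'm']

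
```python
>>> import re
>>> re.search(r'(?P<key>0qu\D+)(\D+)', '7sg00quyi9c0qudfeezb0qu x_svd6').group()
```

'0quyi'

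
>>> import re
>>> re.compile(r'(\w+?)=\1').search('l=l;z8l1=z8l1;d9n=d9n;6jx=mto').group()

'l=l'

`\1` has to match the exact text group 1 already captured.
`re.search` tries every starting position until one works.
The match spans [0:3] → 'l=l'.
Captured: group 1 = 'l'.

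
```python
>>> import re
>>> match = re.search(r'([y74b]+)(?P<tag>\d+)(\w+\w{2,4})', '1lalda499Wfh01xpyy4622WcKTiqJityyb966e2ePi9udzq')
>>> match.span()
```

(6, 47)

This matches one or more of one of [y74b] (captured); then one or more of a digit (captured as 'tag'); then one or more of a word character, then 2 to 4 of a word character (captured).
`re.search` scans for the first position where the pattern succeeds.
The match spans [6:47] → '499Wfh01xpyy4622WcKTiqJityyb966e2ePi9udzq'.
Captured: group 1 = '4', group 2 = '99', group 3 = 'Wfh01xpyy4622WcKTiqJityyb966e2ePi9udzq'.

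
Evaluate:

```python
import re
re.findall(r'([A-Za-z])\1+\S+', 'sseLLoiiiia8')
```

`\1` has to match the exact text group 1 already captured.
With a single group, `findall` returns only what that group captured — 1 item.

['s']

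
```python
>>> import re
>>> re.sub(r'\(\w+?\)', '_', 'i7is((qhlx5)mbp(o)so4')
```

'i7is(_mbp_so4'

`sub` substitutes '_' at each match site.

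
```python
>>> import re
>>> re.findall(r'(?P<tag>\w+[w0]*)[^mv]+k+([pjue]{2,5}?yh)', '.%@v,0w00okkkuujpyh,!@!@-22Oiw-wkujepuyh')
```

[('v', 'ujepuyh')]

Pattern: one or more of a word character, then zero or more of one of [w0] (captured as 'tag'); then one or more of any character except [mv], then one or more of a literal 'k'; then 2 to 5 of one of [pjue] (lazy), then the literal 'yh' (captured).
Matches: at [3:40] match 'v,0w00okkkuujpyh,!@!@-22Oiw-wkujepuyh', groups = ('v', 'ujepuyh').
With 2 capturing groups, `findall` returns a 2-tuple per match.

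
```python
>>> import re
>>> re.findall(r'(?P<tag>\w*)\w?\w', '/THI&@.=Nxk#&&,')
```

Pattern: zero or more of a word character (captured as 'tag'); then optionally a word character, then a word character.
Because there's exactly one group, `findall` drops the full match and keeps group 1 from each hit.

['TH', 'Nx']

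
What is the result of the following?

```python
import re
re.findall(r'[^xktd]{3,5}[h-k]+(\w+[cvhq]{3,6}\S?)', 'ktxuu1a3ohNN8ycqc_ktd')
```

The pattern matches 3 to 5 of any character except [xktd]; then one or more of a character in [h-k]; then one or more of a word character, then 3 to 6 of one of [cvhq], then optionally a non-whitespace character (captured).
`findall` collects group 1 from the one match (1 total).

['NN8ycqc_']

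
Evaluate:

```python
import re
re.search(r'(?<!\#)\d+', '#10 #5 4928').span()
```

`(?!…)`/`(?<!…)` only lets a position through if the neighbouring text does NOT match; no characters are consumed.
The match spans [2:3] → '0'.

(2, 3)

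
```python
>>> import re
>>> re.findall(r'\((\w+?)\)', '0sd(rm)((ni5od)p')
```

With a single group, `findall` returns only what that group captured — 2 items.

['rm', 'ni5od']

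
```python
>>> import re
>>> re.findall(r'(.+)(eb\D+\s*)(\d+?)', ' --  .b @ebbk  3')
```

[(' --  .b @', 'ebbk  ', '3')]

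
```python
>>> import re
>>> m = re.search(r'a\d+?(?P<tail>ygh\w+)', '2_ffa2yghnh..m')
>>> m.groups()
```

Pattern: a literal 'a', then one or more of a digit (lazy); then the literal 'ygh', then one or more of a word character (captured as 'tail').
`re.search` tries every starting position until one works.
The match spans [4:11] → 'a2yghnh'.
Captured: group 1 = 'yghnh'.

('yghnh',)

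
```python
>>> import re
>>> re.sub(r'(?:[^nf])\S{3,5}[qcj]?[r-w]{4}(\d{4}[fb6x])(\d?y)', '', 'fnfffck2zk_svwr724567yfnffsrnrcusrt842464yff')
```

Pattern: any character except [nf] (non-capturing group); then 3 to 5 of a non-whitespace character, then optionally one of [qcj]; then exactly 4 of a character in [r-w]; then exactly 4 of a digit, then one of [fb6x] (captured); then optionally a digit, then the literal 'y' (captured).
Matches: at [5:22] → 'ck2zk_svwr724567y'; at [26:42] → 'srnrcusrt842464y'.
Every occurrence is swapped for ''.

'fnffffnffff'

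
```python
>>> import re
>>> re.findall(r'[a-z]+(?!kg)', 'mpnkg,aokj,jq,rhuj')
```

The negative lookaround is zero-width — it rules out positions where the adjacent text would match, without consuming anything.
Scanning left to right: at [0:5] → 'mpnkg'; at [6:10] → 'aokj'; at [11:13] → 'jq'; at [14:18] → 'rhuj'.
Since nothing is captured, `findall` lists the 4 matched substrings directly.

['mpnkg', 'aokj', 'jq', 'rhuj']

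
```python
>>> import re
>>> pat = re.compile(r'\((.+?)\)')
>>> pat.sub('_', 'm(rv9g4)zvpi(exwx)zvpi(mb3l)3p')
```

The `?` after the quantifier makes it lazy — it takes as little as possible before letting the rest of the pattern try.
Matches: at [1:8] → '(rv9g4)'; at [12:18] → '(exwx)'; at [22:28] → '(mb3l)'.
Every occurrence is swapped for '_'.

'm_zvpi_zvpi_3p'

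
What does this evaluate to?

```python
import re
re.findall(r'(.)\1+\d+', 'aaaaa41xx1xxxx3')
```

['a', 'x', 'x']

A backreference is literal: `\1` must see the identical characters the first group matched.
Scanning left to right: at [0:7] match 'aaaaa41', group 1 = 'a'; at [7:10] match 'xx1', group 1 = 'x'; at [10:15] match 'xxxx3', group 1 = 'x'.
`findall` collects group 1 from each match (3 total).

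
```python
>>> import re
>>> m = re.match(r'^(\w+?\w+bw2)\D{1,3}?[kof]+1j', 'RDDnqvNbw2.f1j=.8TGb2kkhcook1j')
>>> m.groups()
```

This matches anchored at the start of the string; then one or more of a word character (lazy), then one or more of a word character, then the literal 'bw2' (captured); then 1 to 3 of a non-digit (lazy), then one or more of one of [kof], then the literal '1j'.
`re.match` won't scan ahead — the pattern has to work from the very first character.
The match spans [0:14] → 'RDDnqvNbw2.f1j'.
Captured: group 1 = 'RDDnqvNbw2'.

('RDDnqvNbw2',)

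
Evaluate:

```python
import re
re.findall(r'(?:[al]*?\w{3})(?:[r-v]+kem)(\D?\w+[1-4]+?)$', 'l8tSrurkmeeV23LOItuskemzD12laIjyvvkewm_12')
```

['zD12laIjyvvkewm_12']

With a single group, `findall` returns only what that group captured — 1 item.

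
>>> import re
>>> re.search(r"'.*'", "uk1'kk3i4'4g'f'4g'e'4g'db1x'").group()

The match spans [3:28] → "'kk3i4'4g'f'4g'e'4g'db1x'".

"'kk3i4'4g'f'4g'e'4g'db1x'"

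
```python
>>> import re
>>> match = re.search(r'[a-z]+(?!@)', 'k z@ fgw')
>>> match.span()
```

(0, 1)

`(?!…)`/`(?<!…)` only lets a position through if the neighbouring text does NOT match; no characters are consumed.
Unlike `match`, `search` isn't anchored — it looks for the pattern anywhere in the string.
The match spans [0:1] → 'k'.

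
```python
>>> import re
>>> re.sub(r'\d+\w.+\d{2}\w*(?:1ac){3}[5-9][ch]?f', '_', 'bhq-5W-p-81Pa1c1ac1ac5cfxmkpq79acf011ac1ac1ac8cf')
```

'bhq-_'

Pattern: one or more of a digit, then a word character; then one or more of any character, then exactly 2 of a digit; then zero or more of a word character, then the literal '1ac' repeated 3 times; then a character in [5-9], then optionally one of [ch], then a literal 'f'.
Each match is replaced by '_'.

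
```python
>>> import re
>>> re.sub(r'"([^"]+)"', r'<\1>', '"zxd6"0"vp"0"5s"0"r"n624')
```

Matches: at [0:6] → '"zxd6"'; at [7:11] → '"vp"'; at [12:16] → '"5s"'; at [17:20] → '"r"'.
Each match is replaced using the text its own group 1 captured.

'<zxd6>0<vp>0<5s>0<r>n624'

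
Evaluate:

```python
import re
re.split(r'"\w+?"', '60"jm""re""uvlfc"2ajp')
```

`split` removes every match and returns the 4 fragments in between.

['60', '', '', '2ajp']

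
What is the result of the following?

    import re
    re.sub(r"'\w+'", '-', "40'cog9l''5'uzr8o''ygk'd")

"40--uzr8o'-d"

Matches: at [2:9] → "'cog9l'"; at [9:12] → "'5'"; at [18:23] → "'ygk'".
Each match is replaced by '-'.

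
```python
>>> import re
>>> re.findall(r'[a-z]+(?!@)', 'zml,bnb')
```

The negative lookahead/lookbehind blocks any match where the forbidden context is present.
No capturing groups, so `findall` returns the 2 full match strings.

['zml', 'bnb']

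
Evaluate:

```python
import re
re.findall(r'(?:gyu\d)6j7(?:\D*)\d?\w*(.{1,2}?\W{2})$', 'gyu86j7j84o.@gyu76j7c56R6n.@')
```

['n.@']

Pattern: the literal 'gyu', then a digit (non-capturing group); then the literal '6', then the literal 'j7'; then zero or more of a non-digit (non-capturing group); then optionally a digit, then zero or more of a word character; then 1 to 2 of any character (lazy), then exactly 2 of a non-word character (captured); then anchored at the end.
Scanning left to right: at [13:28] match 'gyu76j7c56R6n.@', group 1 = 'n.@'.
With a single group, `findall` returns only what that group captured — 1 item.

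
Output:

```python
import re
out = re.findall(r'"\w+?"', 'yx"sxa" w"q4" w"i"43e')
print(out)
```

['"sxa"', '"q4"', '"i"']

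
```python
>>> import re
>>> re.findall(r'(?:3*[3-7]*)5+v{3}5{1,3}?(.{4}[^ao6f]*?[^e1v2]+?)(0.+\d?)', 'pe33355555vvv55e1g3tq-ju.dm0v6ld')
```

[('5e1g3tq-ju.dm', '0v6ld')]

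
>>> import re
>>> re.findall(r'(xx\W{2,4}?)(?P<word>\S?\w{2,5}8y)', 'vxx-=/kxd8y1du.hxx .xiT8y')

Lazy quantifiers expand one character at a time until the remainder of the pattern can match.
Multiple groups make `findall` return tuples — one 2-tuple for each match.

[('xx-=', '/kxd8y'), ('xx .', 'xiT8y')]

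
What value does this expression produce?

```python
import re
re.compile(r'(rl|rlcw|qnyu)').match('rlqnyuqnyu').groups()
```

The match spans [0:2] → 'rl'.
Captured: group 1 = 'rl'.

('rl',)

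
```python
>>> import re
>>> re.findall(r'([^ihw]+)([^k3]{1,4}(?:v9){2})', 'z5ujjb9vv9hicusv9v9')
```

The pattern matches one or more of any character except [ihw] (captured); then 1 to 4 of any character except [k3], then the literal 'v9' repeated 2 times (captured).
Walking the string: at [12:19] match 'cusv9v9', groups = ('cu', 'sv9v9').
With 2 capturing groups, `findall` returns a 2-tuple per match.

[('cu', 'sv9v9')]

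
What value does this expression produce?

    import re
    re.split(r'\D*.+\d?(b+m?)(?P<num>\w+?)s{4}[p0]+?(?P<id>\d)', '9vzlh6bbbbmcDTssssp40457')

['', 'bm', 'cDT', '4', '0457']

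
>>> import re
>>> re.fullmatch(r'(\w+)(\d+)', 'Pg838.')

`re.fullmatch` is like wrapping the pattern in `^…$` (in single-line mode).
Here the pattern can't cover the whole string, so the call returns None.

None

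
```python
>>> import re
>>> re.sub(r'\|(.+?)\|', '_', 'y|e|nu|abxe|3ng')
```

With the lazy modifier that quantifier settles for the fewest repetitions that let the rest of the pattern succeed (the atoms after it are unaffected and can still be greedy).
Matches: at [1:4] → '|e|'; at [6:12] → '|abxe|'.
`sub` substitutes '_' at each match site.

'y_nu_3ng'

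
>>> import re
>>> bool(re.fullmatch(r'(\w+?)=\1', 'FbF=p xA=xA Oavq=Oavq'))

After group 1 captures some text, `\1` only succeeds where that same text appears again.
`re.fullmatch` requires the pattern to consume the entire string.
Here the pattern can't cover the whole string, so the call returns None, and `bool(None)` is False.

False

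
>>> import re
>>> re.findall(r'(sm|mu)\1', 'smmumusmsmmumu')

['mu', 'sm', 'mu']

`\1` is not a pattern — it's the concrete string captured by group 1, re-applied verbatim.
`findall` collects group 1 from each match (3 total).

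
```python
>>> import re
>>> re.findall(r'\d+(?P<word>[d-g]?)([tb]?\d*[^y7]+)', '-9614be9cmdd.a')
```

The pattern matches one or more of a digit; then optionally a character in [d-g] (captured as 'word'); then optionally one of [tb], then zero or more of a digit, then one or more of any character except [y7] (captured).
With 2 capturing groups, `findall` returns a 2-tuple per match.

[('', 'be9cmdd.a')]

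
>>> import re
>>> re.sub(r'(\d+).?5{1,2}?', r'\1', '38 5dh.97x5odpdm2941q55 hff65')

'38dh.97odpdm29415 hff6'

The pattern matches one or more of a digit (captured); then optionally any character, then 1 to 2 of the literal '5' (lazy).
Matches: at [0:4] → '38 5'; at [7:11] → '97x5'; at [16:22] → '2941q5'; at [27:29] → '65'.
Each match is replaced using the text its own group 1 captured.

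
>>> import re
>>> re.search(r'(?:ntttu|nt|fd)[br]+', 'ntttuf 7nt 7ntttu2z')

None

Here no position works, so the call returns None.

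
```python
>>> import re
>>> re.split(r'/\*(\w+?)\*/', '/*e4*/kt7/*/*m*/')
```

['', 'e4', 'kt7/*', 'm', '']

Matches to split on: at [0:6] → '/*e4*/'; at [11:16] → '/*m*/'.
The group in the pattern means `split` returns the separators' captures alongside the pieces.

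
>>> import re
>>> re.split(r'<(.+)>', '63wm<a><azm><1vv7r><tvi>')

['63wm', 'a><azm><1vv7r><tvi', '']

With a capturing group present, the delimiter's captured portion is kept in the result list.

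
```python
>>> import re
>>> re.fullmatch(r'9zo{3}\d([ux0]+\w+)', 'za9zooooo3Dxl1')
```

None

`re.fullmatch` requires the pattern to consume the entire string.
Here the string isn't matched end-to-end, so the call returns None.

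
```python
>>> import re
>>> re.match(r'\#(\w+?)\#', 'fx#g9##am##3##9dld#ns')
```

None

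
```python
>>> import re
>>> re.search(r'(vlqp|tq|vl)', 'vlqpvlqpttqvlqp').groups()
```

The match spans [0:4] → 'vlqp'.
Captured: group 1 = 'vlqp'.

('vlqp',)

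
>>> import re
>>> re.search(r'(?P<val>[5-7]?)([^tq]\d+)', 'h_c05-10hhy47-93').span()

(2, 5)

Pattern: optionally a character in [5-7] (captured as 'val'); then any character except [tq], then one or more of a digit (captured).
The match spans [2:5] → 'c05'.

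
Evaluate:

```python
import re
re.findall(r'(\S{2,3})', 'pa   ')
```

This matches 2 to 3 of a non-whitespace character (captured).
Scanning left to right: at [0:2] match 'pa', group 1 = 'pa'.
With a single group, `findall` returns only what that group captured — 1 item.

['pa']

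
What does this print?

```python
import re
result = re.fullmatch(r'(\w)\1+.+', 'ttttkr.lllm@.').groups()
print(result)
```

('t',)

The match spans [0:13] → 'ttttkr.lllm@.'.
Captured: group 1 = 't'.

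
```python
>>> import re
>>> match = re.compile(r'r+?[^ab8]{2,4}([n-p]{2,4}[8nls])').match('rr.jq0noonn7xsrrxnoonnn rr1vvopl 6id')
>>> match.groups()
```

('noonn',)

Pattern: one or more of a literal 'r' (lazy), then 2 to 4 of any character except [ab8]; then 2 to 4 of a character in [n-p], then one of [8nls] (captured).
With `match`, the pattern is implicitly anchored at the beginning.
The match spans [0:11] → 'rr.jq0noonn'.
Captured: group 1 = 'noonn'.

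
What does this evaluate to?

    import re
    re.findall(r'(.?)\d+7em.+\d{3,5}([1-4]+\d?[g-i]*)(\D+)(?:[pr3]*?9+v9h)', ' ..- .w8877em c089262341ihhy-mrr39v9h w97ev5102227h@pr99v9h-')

With 3 capturing groups, `findall` returns a 3-tuple per match.

[('w', '27h', '@pr')]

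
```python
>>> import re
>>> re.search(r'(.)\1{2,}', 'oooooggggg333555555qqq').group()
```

'ooooo'

A backreference is literal: `\1` must see the identical characters the first group matched.
The match spans [0:5] → 'ooooo'.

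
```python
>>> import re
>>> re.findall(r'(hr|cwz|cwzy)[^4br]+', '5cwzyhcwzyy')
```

The regex engine tests alternatives in the order written; an earlier branch that matches wins even if a later one would match more.
`findall` collects group 1 from the one match (1 total).

['cwz']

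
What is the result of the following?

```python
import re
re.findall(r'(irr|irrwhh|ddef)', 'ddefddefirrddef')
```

['ddef', 'ddef', 'irr', 'ddef']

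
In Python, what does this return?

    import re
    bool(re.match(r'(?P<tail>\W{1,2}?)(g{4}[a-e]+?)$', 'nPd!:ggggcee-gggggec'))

False

With `match`, the pattern is implicitly anchored at the beginning.
Here the string doesn't start with a match, so the call returns None, and `bool(None)` is False.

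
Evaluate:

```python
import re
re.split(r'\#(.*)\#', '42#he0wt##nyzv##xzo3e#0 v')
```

['42', 'he0wt##nyzv##xzo3e', '0 v']

Matches to split on: at [2:22] → '#he0wt##nyzv##xzo3e#'.
`re.split` interleaves the captured-group text with the surrounding fragments.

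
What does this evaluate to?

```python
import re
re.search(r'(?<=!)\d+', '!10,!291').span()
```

(1, 3)

Because the assertion is zero-width, the text it checks is not consumed and won't appear in the result.
`re.search` scans for the first position where the pattern succeeds.
The match spans [1:3] → '10'.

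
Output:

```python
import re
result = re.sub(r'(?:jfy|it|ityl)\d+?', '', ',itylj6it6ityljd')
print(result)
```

,itylj6ityljd

Matches: at [7:10] → 'it6'.
`sub` substitutes '' at each match site.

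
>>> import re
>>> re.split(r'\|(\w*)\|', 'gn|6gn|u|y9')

Matches to split on: at [2:7] → '|6gn|'.
Because the pattern has a capturing group, `split` also inserts each captured text between the pieces.

['gn', '6gn', 'u|y9']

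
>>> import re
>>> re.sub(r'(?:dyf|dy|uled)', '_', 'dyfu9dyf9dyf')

'_u9_9_'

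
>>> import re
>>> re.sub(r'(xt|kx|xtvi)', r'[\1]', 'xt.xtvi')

'[xt].[xt]vi'

Branches in `(...|...)` are attempted left-to-right; the first branch that allows the whole pattern to succeed is taken.
`\1` in the replacement pulls in group 1's text for each match.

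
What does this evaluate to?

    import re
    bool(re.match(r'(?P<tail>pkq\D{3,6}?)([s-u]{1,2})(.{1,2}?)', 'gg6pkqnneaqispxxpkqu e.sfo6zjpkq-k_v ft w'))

False

The pattern matches the literal 'pkq', then 3 to 6 of a non-digit (lazy) (captured as 'tail'); then 1 to 2 of a character in [s-u] (captured); then 1 to 2 of any character (lazy) (captured).
`re.match` only tries the pattern at the start of the string.
Here the string doesn't start with a match, so the call returns None, and `bool(None)` is False.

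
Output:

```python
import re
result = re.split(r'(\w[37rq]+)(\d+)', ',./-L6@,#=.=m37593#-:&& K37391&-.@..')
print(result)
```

[',./-L6@,#=.=', 'm37', '593', '#-:&& ', 'K373', '91', '&-.@..']

Because the pattern has a capturing group, `split` also inserts each captured text between the pieces.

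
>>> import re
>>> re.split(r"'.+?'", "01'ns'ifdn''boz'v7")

Matches to split on: at [2:6] → "'ns'"; at [10:16] → "''boz'".
`split` removes every match and returns the 3 fragments in between.

['01', 'ifdn', 'v7']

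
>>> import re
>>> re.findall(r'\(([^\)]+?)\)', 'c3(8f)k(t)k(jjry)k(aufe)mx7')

Because there's exactly one group, `findall` drops the full match and keeps group 1 from each hit.

['8f', 't', 'jjry', 'aufe']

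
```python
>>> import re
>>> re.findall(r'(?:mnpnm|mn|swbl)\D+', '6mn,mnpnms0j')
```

Matches: at [1:10] → 'mn,mnpnms'.
Since nothing is captured, `findall` lists the 1 matched substring directly.

['mn,mnpnms']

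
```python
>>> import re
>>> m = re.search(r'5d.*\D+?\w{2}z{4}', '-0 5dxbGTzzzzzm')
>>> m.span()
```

The pattern matches the literal '5d', then zero or more of any character; then one or more of a non-digit (lazy), then exactly 2 of a word character, then exactly 4 of the literal 'z'.
`re.search` scans for the first position where the pattern succeeds.
The match spans [3:14] → '5dxbGTzzzzz'.

(3, 14)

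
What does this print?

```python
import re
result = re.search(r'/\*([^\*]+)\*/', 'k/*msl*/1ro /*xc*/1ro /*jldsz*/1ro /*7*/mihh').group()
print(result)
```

`re.search` scans for the first position where the pattern succeeds.
The match spans [1:8] → '/*msl*/'.
Captured: group 1 = 'msl'.

/*msl*/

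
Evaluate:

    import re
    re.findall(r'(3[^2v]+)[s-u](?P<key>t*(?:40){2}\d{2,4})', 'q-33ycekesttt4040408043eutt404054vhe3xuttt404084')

This matches the literal '3', then one or more of any character except [2v] (captured); then a character in [s-u]; then zero or more of a literal 't', then the literal '40' repeated 2 times, then 2 to 4 of a digit (captured as 'key').
With 2 capturing groups, `findall` returns a 2-tuple per match.

[('33ycekesttt4040408043eut', '404054'), ('3xutt', '404084')]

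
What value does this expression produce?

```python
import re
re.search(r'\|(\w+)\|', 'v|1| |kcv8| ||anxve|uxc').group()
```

'|1|'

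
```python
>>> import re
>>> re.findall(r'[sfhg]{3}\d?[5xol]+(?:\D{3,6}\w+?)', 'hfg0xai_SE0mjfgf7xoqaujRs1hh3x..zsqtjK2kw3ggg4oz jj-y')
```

['hfg0xai_SE0', 'fgf7xoqaujRs1', 'ggg4oz jj-y']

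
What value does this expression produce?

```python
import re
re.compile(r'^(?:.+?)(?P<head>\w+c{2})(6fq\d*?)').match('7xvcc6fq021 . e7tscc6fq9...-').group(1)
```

The pattern matches anchored at the start of the string; then one or more of any character (lazy) (non-capturing group); then one or more of a word character, then exactly 2 of a literal 'c' (captured as 'head'); then the literal '6fq', then zero or more of a digit (lazy) (captured).
With the lazy modifier that quantifier settles for the fewest repetitions that let the rest of the pattern succeed (the atoms after it are unaffected and can still be greedy).
`match` is anchored at position 0; if the pattern doesn't fit there, it returns None.
The match spans [0:8] → '7xvcc6fq'.
Captured: group 1 = 'xvcc', group 2 = '6fq'.

'xvcc'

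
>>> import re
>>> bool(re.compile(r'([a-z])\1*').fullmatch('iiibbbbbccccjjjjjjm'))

False

For `fullmatch`, every character of the input must be accounted for by the pattern.
Here the string isn't matched end-to-end, so the call returns None, and `bool(None)` is False.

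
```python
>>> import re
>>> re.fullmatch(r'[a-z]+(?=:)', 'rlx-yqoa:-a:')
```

None

Because the assertion is zero-width, the text it checks is not consumed and won't appear in the result.
`re.fullmatch` requires the pattern to consume the entire string.
Here the string isn't matched end-to-end, so the call returns None.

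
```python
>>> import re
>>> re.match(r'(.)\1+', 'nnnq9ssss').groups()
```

`\1` is not a pattern — it's the concrete string captured by group 1, re-applied verbatim.
`match` is anchored at position 0; if the pattern doesn't fit there, it returns None.
The match spans [0:3] → 'nnn'.
Captured: group 1 = 'n'.

('n',)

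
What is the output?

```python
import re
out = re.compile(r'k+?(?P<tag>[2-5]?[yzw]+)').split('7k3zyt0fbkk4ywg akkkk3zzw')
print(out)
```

This matches one or more of a literal 'k' (lazy); then optionally a character in [2-5], then one or more of one of [yzw] (captured as 'tag').
`re.split` interleaves the captured-group text with the surrounding fragments.

['7', '3zy', 't0fb', '4yw', 'g a', '3zzw', '']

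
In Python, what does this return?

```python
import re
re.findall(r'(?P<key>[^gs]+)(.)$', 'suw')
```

The pattern matches one or more of any character except [gs] (captured as 'key'); then any character (captured); then anchored at the end.
Multiple groups make `findall` return tuples — one 2-tuple for the one match.

[('u', 'w')]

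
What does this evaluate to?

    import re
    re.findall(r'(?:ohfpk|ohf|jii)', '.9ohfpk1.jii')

['ohfpk', 'jii']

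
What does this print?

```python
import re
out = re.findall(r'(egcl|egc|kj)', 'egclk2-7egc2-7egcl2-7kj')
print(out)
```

['egcl', 'egc', 'egcl', 'kj']

Alternation tries branches left to right and keeps the first one that lets the overall match succeed at that position.
Scanning left to right: at [0:4] match 'egcl', group 1 = 'egcl'; at [8:11] match 'egc', group 1 = 'egc'; at [14:18] match 'egcl', group 1 = 'egcl'; at [21:23] match 'kj', group 1 = 'kj'.
`findall` collects group 1 from each match (4 total).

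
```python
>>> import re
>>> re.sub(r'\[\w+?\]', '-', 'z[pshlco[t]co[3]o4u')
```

Every occurrence is swapped for '-'.

'z[pshlco-co-o4u'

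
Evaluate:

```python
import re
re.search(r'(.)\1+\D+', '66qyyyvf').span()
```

(0, 8)

The backreference `\1` re-matches whatever the first group consumed, character for character.
`re.search` tries every starting position until one works.
The match spans [0:8] → '66qyyyvf'.
Captured: group 1 = '6'.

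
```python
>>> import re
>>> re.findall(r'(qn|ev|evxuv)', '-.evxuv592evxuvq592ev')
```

['ev', 'ev', 'ev']

Branches in `(...|...)` are attempted left-to-right; the first branch that allows the whole pattern to succeed is taken.
Scanning left to right: at [2:4] match 'ev', group 1 = 'ev'; at [10:12] match 'ev', group 1 = 'ev'; at [19:21] match 'ev', group 1 = 'ev'.
`findall` collects group 1 from each match (3 total).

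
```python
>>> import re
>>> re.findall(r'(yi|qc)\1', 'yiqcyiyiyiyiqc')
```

['yi', 'yi']

After group 1 captures some text, `\1` only succeeds where that same text appears again.
One capturing group, so `findall` returns just the captured substring from each match — 2 in all.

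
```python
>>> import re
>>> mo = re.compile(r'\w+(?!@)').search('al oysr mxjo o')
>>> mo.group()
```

The negative lookaround is zero-width — it rules out positions where the adjacent text would match, without consuming anything.
Unlike `match`, `search` isn't anchored — it looks for the pattern anywhere in the string.
The match spans [0:2] → 'al'.

'al'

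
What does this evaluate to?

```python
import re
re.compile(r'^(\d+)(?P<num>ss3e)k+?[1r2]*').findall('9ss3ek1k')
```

Pattern: anchored at the start of the string; then one or more of a digit (captured); then the literal 'ss', then the literal '3e' (captured as 'num'); then one or more of a literal 'k' (lazy), then zero or more of one of [1r2].
Scanning left to right: at [0:7] match '9ss3ek1', groups = ('9', 'ss3e').
`findall` packs the 2 group values into a tuple for every match.

[('9', 'ss3e')]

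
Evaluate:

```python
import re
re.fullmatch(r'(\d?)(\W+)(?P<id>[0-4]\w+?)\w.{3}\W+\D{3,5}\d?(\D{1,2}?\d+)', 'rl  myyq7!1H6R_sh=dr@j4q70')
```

Pattern: optionally a digit (captured); then one or more of a non-word character (captured); then a character in [0-4], then one or more of a word character (lazy) (captured as 'id'); then a word character, then exactly 3 of any character; then one or more of a non-word character, then 3 to 5 of a non-digit, then optionally a digit; then 1 to 2 of a non-digit (lazy), then one or more of a digit (captured).
For `fullmatch`, every character of the input must be accounted for by the pattern.
Here there's no way to consume every character, so the call returns None.

None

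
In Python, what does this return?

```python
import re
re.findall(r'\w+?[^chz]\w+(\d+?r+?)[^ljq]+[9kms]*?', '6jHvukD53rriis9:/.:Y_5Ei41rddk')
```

['3r']

This matches one or more of a word character (lazy), then any character except [chz]; then one or more of a word character; then one or more of a digit (lazy), then one or more of the literal 'r' (lazy) (captured); then one or more of any character except [ljq], then zero or more of one of [9kms] (lazy).
The `?` after the quantifier makes it lazy — it takes as little as possible before letting the rest of the pattern try.
Scanning left to right: at [0:30] match '6jHvukD53rriis9:/.:Y_5Ei41rddk', group 1 = '3r'.
`findall` collects group 1 from the one match (1 total).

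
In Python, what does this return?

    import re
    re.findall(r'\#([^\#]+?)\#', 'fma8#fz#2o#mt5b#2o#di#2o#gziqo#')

['fz', 'mt5b', 'di', 'gziqo']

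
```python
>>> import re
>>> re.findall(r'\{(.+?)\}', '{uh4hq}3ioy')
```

['uh4hq']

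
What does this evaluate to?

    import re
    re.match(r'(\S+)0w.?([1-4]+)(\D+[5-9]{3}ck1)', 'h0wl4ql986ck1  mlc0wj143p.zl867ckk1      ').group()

'h0wl4ql986ck1'

This matches one or more of a non-whitespace character (captured); then the literal '0w', then optionally any character; then one or more of a character in [1-4] (captured); then one or more of a non-digit, then exactly 3 of a character in [5-9], then the literal 'ck1' (captured).
`match` is anchored at position 0; if the pattern doesn't fit there, it returns None.
The match spans [0:13] → 'h0wl4ql986ck1'.
Captured: group 1 = 'h', group 2 = '4', group 3 = 'ql986ck1'.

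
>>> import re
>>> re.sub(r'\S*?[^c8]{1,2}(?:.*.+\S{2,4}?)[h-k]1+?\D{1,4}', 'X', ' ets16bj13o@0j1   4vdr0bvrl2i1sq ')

'X'

This matches zero or more of a non-whitespace character (lazy), then 1 to 2 of any character except [c8]; then zero or more of any character, then one or more of any character, then 2 to 4 of a non-whitespace character (lazy) (non-capturing group); then a character in [h-k], then one or more of a literal '1' (lazy), then 1 to 4 of a non-digit.
Matches: at [0:33] → ' ets16bj13o@0j1   4vdr0bvrl2i1sq '.
Every occurrence is swapped for 'X'.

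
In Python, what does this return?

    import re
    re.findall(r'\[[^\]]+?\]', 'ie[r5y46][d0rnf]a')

['[r5y46]', '[d0rnf]']

`findall` yields the raw match text (2 of them) because the pattern has no groups.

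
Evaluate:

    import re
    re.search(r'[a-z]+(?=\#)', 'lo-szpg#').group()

'szpg'

The lookaround is zero-width — it requires the adjacent text to match without consuming it, so the asserted text isn't part of the match.
`re.search` tries every starting position until one works.
The match spans [3:7] → 'szpg'.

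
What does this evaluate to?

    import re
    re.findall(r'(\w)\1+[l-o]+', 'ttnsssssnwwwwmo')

`\1` has to match the exact text group 1 already captured.
`findall` collects group 1 from each match (3 total).

['t', 's', 'w']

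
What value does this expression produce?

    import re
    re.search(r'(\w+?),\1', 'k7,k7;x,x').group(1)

The match spans [0:5] → 'k7,k7'.
Captured: group 1 = 'k7'.

'k7'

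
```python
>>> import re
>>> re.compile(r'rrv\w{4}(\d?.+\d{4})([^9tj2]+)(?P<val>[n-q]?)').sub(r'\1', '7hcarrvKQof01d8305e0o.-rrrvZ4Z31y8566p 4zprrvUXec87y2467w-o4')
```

'7hca01d8305e0o.-rrrvZ4Z31y8566p 4zprrvUXec87y2467'

Pattern: the literal 'rrv', then exactly 4 of a word character; then optionally a digit, then one or more of any character, then exactly 4 of a digit (captured); then one or more of any character except [9tj2] (captured); then optionally a character in [n-q] (captured as 'val').
Matches: at [4:60] → 'rrvKQof01d8305e0o.-rrrvZ4Z31y8566p 4zprrvUXec87y2467w-o4'.
`\1` in the replacement pulls in group 1's text for each match.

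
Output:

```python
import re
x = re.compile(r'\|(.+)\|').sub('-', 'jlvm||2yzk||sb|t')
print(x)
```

jlvm-t

`sub` substitutes '-' at each match site.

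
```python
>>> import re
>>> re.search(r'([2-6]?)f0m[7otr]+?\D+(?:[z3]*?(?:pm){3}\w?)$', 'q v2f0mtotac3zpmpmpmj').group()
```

'2f0mtotac3zpmpmpmj'

The pattern matches optionally a character in [2-6] (captured); then the literal 'f0m', then one or more of one of [7otr] (lazy), then one or more of a non-digit; then zero or more of one of [z3] (lazy), then the literal 'pm' repeated 3 times, then optionally a word character (non-capturing group); then anchored at the end.
The match spans [3:21] → '2f0mtotac3zpmpmpmj'.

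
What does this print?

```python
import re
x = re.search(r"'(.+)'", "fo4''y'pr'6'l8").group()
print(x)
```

`search` walks the string left to right and returns the first match it finds.
The match spans [3:12] → "''y'pr'6'".
Captured: group 1 = "'y'pr'6".

''y'pr'6'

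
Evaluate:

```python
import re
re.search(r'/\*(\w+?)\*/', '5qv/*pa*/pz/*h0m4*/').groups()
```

('pa',)

Unlike `match`, `search` isn't anchored — it looks for the pattern anywhere in the string.
The match spans [3:9] → '/*pa*/'.
Captured: group 1 = 'pa'.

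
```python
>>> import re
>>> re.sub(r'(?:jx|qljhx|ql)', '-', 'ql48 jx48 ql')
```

'-48 -48 -'

Matches: at [0:2] → 'ql'; at [5:7] → 'jx'; at [10:12] → 'ql'.
Every occurrence is swapped for '-'.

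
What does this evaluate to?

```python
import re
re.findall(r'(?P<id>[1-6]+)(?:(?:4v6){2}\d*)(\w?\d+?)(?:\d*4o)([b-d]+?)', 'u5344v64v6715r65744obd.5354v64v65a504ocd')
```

[('534', 'r6', 'b'), ('535', 'a5', 'c')]

This matches one or more of a character in [1-6] (captured as 'id'); then the literal '4v6' repeated 2 times, then zero or more of a digit (non-capturing group); then optionally a word character, then one or more of a digit (lazy) (captured); then zero or more of a digit, then the literal '4o' (non-capturing group); then one or more of a character in [b-d] (lazy) (captured).
Because the quantifier is non-greedy, it stops expanding at the earliest point where the rest of the pattern can succeed.
Walking the string: at [1:21] match '5344v64v6715r65744ob', groups = ('534', 'r6', 'b'); at [23:39] match '5354v64v65a504oc', groups = ('535', 'a5', 'c').
3 groups means each result is a tuple of 3 captured strings — 2 here.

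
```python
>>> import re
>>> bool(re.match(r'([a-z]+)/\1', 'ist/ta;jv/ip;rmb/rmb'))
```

False

`match` is anchored at position 0; if the pattern doesn't fit there, it returns None.
Here the pattern fails at index 0, so the call returns None, and `bool(None)` is False.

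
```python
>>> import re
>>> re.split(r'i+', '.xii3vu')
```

['.x', '3vu']

Splitting on the pattern gives 2 pieces.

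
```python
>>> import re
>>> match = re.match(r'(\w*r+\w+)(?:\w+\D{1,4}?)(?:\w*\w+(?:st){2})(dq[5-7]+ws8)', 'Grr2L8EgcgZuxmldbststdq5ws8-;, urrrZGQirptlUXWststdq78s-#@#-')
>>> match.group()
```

The pattern matches zero or more of a word character, then one or more of the literal 'r', then one or more of a word character (captured); then one or more of a word character, then 1 to 4 of a non-digit (lazy) (non-capturing group); then zero or more of a word character, then one or more of a word character, then the literal 'st' repeated 2 times (non-capturing group); then the literal 'dq', then one or more of a character in [5-7], then the literal 'ws8' (captured).
`re.match` only tries the pattern at the start of the string.
The match spans [0:27] → 'Grr2L8EgcgZuxmldbststdq5ws8'.
Captured: group 1 = 'Grr2L8EgcgZuxm', group 2 = 'dq5ws8'.

'Grr2L8EgcgZuxmldbststdq5ws8'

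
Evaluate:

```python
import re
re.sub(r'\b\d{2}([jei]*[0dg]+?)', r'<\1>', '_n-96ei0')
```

'_n-<ei0>'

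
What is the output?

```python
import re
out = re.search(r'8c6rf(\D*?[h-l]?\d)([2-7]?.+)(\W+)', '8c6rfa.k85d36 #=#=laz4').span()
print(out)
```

The pattern matches the literal '8c', then the literal '6rf'; then zero or more of a non-digit (lazy), then optionally a character in [h-l], then a digit (captured); then optionally a character in [2-7], then one or more of any character (captured); then one or more of a non-word character (captured).
`re.search` scans for the first position where the pattern succeeds.
The match spans [0:18] → '8c6rfa.k85d36 #=#='.
Captured: group 1 = 'a.k8', group 2 = '5d36 #=#', group 3 = '='.

(0, 18)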